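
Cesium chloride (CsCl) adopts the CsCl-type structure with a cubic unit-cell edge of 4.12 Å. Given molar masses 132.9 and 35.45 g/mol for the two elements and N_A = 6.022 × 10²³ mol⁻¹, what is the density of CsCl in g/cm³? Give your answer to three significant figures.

The CsCl-type structure contains Z = 1 formula unit per cell; M(CsCl) = 132.9 + 35.45 = 168.35 g/mol.
a³ = (4.120 × 10^-8 cm)³ = 6.993 × 10^-23 cm³.
ρ = 1 × 168.35 / (6.022 × 10²³ × 6.993 × 10^-23) = 3.997 g/cm³.

4.00 g/cm³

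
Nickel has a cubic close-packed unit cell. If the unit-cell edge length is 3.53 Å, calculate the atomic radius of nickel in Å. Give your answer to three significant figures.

1.25 Å

In an FCC lattice, atoms touch along the face diagonal, so √2·a = 4r.
r = √2·a/4 = 1.4142 × 3.53 / 4 = 1.25 Å.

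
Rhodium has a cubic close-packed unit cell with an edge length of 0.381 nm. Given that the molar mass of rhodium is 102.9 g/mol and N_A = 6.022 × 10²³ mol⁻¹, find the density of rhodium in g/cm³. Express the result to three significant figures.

12.4 g/cm³

An FCC unit cell contains Z = 4 atoms.
Cell volume: a³ = (0.381 nm)³ = (3.810 × 10^-8 cm)³ = 5.531 × 10^-23 cm³.
ρ = Z·M/(N_A·a³) = 4 × 102.9 / (6.022 × 10²³ × 5.531 × 10^-23) = 12.36 g/cm³.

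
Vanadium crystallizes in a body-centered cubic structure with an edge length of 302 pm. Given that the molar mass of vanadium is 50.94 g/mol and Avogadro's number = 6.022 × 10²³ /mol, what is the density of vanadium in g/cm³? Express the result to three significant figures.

A BCC unit cell contains Z = 2 atoms.
Cell volume: a³ = (302 pm)³ = (3.020 × 10^-8 cm)³ = 2.754 × 10^-23 cm³.
ρ = Z·M/(N_A·a³) = 2 × 50.94 / (6.022 × 10²³ × 2.754 × 10^-23) = 6.142 g/cm³.

6.14 g/cm³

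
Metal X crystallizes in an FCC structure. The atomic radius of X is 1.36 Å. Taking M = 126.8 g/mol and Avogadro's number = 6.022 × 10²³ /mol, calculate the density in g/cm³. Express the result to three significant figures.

14.8 g/cm³

In an FCC lattice, atoms touch along the face diagonal, so √2·a = 4r, giving a = 3.847 Å = 3.847 × 10^-8 cm.
With Z = 4, ρ = Z·M/(N_A·a³) = 4 × 126.8 / (6.022 × 10²³ × 5.692 × 10^-23) = 14.80 g/cm³.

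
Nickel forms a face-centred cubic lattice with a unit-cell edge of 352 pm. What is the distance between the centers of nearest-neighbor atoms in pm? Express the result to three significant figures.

249 pm

In an FCC structure, atoms touch along the face diagonal, so √2·a = 4r; the nearest-neighbor distance equals 2r = 0.7071·a.
d = 0.7071 × 352 = 249 pm.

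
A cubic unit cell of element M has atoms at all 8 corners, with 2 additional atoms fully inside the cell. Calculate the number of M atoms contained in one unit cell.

Corner atoms are shared by 8 cells (1/8 each), interior atoms are unshared.
Net atoms = 8 × 1/8 + 2 = 1 + 2 = 3.

3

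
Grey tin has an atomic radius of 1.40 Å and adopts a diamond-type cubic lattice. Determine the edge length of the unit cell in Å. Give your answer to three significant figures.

In a diamond cubic lattice, nearest neighbors lie along the body diagonal with √3·a = 8r.
a = 8r/√3 = 8 × 1.40 / 1.7321 = 6.47 Å.

6.47 Å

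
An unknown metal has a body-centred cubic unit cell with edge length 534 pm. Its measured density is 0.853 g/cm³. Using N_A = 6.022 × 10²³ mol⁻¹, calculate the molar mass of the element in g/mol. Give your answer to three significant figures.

39.1 g/mol

A BCC cell has Z = 2 atoms; a = 5.340 × 10^-8 cm.
M = ρ·N_A·a³/Z = 0.853 × 6.022 × 10²³ × 1.523 × 10^-22 / 2 = 39.1 g/mol.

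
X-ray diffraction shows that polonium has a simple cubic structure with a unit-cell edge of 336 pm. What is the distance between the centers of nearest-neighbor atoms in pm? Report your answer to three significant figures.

In a simple cubic structure, atoms touch along the cell edge, so a = 2r; the nearest-neighbor distance equals 2r = 1.000·a.
d = 1.000 × 336 = 336 pm.

336 pm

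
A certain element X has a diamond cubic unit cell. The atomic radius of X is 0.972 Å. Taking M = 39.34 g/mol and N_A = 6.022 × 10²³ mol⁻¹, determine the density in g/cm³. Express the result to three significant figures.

5.78 g/cm³

In a diamond cubic lattice, nearest neighbors lie along the body diagonal with √3·a = 8r, giving a = 4.489 Å = 4.489 × 10^-8 cm.
With Z = 8, ρ = Z·M/(N_A·a³) = 8 × 39.34 / (6.022 × 10²³ × 9.049 × 10^-23) = 5.776 g/cm³.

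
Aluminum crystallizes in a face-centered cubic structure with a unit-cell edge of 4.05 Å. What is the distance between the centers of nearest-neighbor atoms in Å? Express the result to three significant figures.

In an FCC structure, atoms touch along the face diagonal, so √2·a = 4r; the nearest-neighbor distance equals 2r = 0.7071·a.
d = 0.7071 × 4.05 = 2.86 Å.

2.86 Å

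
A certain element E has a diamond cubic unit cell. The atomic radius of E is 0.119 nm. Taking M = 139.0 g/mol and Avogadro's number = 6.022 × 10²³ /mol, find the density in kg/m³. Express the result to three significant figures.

In a diamond cubic lattice, nearest neighbors lie along the body diagonal with √3·a = 8r, giving a = 0.5496 nm = 5.496 × 10^-8 cm.
With Z = 8, ρ = Z·M/(N_A·a³) = 8 × 139.0 / (6.022 × 10²³ × 1.660 × 10^-22) = 11.12 g/cm³ = 11100 kg/m³.

11100 kg/m³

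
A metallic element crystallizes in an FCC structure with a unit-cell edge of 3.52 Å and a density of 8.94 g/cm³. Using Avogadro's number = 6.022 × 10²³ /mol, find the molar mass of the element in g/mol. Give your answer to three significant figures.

An FCC cell has Z = 4 atoms; a = 3.520 × 10^-8 cm.
M = ρ·N_A·a³/Z = 8.94 × 6.022 × 10²³ × 4.361 × 10^-23 / 4 = 58.7 g/mol.

58.7 g/mol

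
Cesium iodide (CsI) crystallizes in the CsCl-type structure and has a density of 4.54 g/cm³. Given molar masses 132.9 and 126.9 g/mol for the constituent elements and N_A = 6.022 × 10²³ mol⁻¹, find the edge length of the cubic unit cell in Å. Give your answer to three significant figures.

4.56 Å

M(CsI) = 259.8 g/mol; Z = 1 formula unit per cell.
a³ = Z·M/(N_A·ρ) = 1 × 259.8 / (6.022 × 10²³ × 4.54) = 9.503 × 10^-23 cm³, so a = 4.563 × 10^-8 cm = 4.56 Å.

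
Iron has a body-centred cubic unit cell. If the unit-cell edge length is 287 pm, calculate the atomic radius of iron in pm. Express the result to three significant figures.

124 pm

In a BCC lattice, atoms touch along the body diagonal, so √3·a = 4r.
r = √3·a/4 = 1.7321 × 287 / 4 = 124 pm.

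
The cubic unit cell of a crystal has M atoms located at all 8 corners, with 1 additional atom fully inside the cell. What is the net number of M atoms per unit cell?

Corner atoms are shared by 8 cells (1/8 each), interior atoms are unshared.
Net atoms = 8 × 1/8 + 1 = 1 + 1 = 2.

2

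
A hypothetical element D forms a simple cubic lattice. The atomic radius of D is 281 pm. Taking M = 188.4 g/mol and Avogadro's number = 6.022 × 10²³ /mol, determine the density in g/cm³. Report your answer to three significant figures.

In a simple cubic lattice, atoms touch along the cell edge, so a = 2r, giving a = 562.0 pm = 5.620 × 10^-8 cm.
With Z = 1, ρ = Z·M/(N_A·a³) = 1 × 188.4 / (6.022 × 10²³ × 1.775 × 10^-22) = 1.763 g/cm³.

1.76 g/cm³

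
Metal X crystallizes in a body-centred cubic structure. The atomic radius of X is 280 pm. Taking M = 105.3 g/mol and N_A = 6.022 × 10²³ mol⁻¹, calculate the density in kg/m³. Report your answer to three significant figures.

1290 kg/m³

In a BCC lattice, atoms touch along the body diagonal, so √3·a = 4r, giving a = 646.6 pm = 6.466 × 10^-8 cm.
With Z = 2, ρ = Z·M/(N_A·a³) = 2 × 105.3 / (6.022 × 10²³ × 2.704 × 10^-22) = 1.293 g/cm³ = 1290 kg/m³.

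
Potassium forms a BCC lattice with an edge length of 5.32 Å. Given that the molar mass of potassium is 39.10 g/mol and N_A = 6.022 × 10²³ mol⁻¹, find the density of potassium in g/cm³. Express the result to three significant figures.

A BCC unit cell contains Z = 2 atoms.
Cell volume: a³ = (5.32 Å)³ = (5.320 × 10^-8 cm)³ = 1.506 × 10^-22 cm³.
ρ = Z·M/(N_A·a³) = 2 × 39.10 / (6.022 × 10²³ × 1.506 × 10^-22) = 0.8624 g/cm³.

0.862 g/cm³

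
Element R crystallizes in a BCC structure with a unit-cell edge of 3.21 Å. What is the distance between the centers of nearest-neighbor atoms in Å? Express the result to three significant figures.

In a BCC structure, atoms touch along the body diagonal, so √3·a = 4r; the nearest-neighbor distance equals 2r = 0.8660·a.
d = 0.8660 × 3.21 = 2.78 Å.

2.78 Å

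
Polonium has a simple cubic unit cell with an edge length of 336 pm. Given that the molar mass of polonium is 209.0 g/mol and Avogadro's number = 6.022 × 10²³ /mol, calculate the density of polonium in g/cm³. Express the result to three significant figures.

9.15 g/cm³

A simple cubic unit cell contains Z = 1 atom.
Cell volume: a³ = (336 pm)³ = (3.360 × 10^-8 cm)³ = 3.793 × 10^-23 cm³.
ρ = Z·M/(N_A·a³) = 1 × 209.0 / (6.022 × 10²³ × 3.793 × 10^-23) = 9.149 g/cm³.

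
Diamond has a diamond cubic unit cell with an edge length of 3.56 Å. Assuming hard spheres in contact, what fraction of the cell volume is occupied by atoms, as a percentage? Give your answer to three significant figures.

In a diamond cubic lattice nearest neighbors lie along the body diagonal with √3·a = 8r, so r = 0.2165a = 0.7708 Å.
Packing fraction = Z·(4/3)πr³ / a³ = 8 × (4/3)π × (0.7708)³ / (3.56)³ = 0.3401 = 34.0%.

34.0%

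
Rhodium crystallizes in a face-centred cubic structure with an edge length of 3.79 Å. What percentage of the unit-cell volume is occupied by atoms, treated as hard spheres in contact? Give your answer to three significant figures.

74.0%

In an FCC lattice atoms touch along the face diagonal, so √2·a = 4r, so r = 0.3536a = 1.340 Å.
Packing fraction = Z·(4/3)πr³ / a³ = 4 × (4/3)π × (1.340)³ / (3.79)³ = 0.7405 = 74.0%.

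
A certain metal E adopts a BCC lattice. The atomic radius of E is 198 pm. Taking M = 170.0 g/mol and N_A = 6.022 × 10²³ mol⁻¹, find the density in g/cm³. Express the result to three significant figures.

In a BCC lattice, atoms touch along the body diagonal, so √3·a = 4r, giving a = 457.3 pm = 4.573 × 10^-8 cm.
With Z = 2, ρ = Z·M/(N_A·a³) = 2 × 170.0 / (6.022 × 10²³ × 9.561 × 10^-23) = 5.905 g/cm³.

5.91 g/cm³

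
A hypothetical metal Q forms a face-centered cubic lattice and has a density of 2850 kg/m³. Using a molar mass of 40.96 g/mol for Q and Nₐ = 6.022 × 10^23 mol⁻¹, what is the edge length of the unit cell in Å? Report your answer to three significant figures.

With Z = 4 atoms per FCC cell, a³ = Z·M/(N_A·ρ) = 4 × 40.96 / (6.022 × 10²³ × 2.850 g/cm³) = 9.546 × 10^-23 cm³.
a = (9.546 × 10^-23)^(1/3) = 4.570 × 10^-8 cm = 4.57 Å.

4.57 Å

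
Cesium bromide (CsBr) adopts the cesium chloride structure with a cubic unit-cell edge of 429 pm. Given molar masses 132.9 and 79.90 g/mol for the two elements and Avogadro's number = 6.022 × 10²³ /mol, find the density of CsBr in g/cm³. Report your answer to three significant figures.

4.48 g/cm³

The cesium chloride structure contains Z = 1 formula unit per cell; M(CsBr) = 132.9 + 79.90 = 212.8 g/mol.
a³ = (4.290 × 10^-8 cm)³ = 7.895 × 10^-23 cm³.
ρ = 1 × 212.8 / (6.022 × 10²³ × 7.895 × 10^-23) = 4.476 g/cm³.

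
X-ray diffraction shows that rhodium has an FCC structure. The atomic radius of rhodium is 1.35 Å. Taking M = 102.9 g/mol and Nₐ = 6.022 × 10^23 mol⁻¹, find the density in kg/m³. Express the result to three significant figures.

In an FCC lattice, atoms touch along the face diagonal, so √2·a = 4r, giving a = 3.818 Å = 3.818 × 10^-8 cm.
With Z = 4, ρ = Z·M/(N_A·a³) = 4 × 102.9 / (6.022 × 10²³ × 5.567 × 10^-23) = 12.28 g/cm³ = 12300 kg/m³.

12300 kg/m³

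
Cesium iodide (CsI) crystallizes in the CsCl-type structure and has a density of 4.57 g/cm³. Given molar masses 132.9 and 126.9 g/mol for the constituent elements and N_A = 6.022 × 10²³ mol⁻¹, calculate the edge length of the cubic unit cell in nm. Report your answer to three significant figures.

0.455 nm

M(CsI) = 259.8 g/mol; Z = 1 formula unit per cell.
a³ = Z·M/(N_A·ρ) = 1 × 259.8 / (6.022 × 10²³ × 4.57) = 9.440 × 10^-23 cm³, so a = 4.553 × 10^-8 cm = 0.455 nm.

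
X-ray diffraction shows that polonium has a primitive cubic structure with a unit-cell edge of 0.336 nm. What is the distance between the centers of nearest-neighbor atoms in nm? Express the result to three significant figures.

In a simple cubic structure, atoms touch along the cell edge, so a = 2r; the nearest-neighbor distance equals 2r = 1.000·a.
d = 1.000 × 0.336 = 0.336 nm.

0.336 nm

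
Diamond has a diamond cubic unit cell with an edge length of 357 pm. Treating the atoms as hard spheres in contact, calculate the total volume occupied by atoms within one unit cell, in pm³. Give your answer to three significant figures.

In a diamond cubic lattice nearest neighbors lie along the body diagonal with √3·a = 8r, so r = 0.2165a = 77.29 pm.
V_atoms = Z × (4/3)πr³ = 8 × (4/3)π × (77.29)³ = 1.55 × 10^7 pm³.

1.55 × 10^7 pm³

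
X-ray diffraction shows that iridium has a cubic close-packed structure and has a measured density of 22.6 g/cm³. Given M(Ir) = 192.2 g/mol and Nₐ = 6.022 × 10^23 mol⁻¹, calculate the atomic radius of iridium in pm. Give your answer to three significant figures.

136 pm

For an FCC cell (Z = 4), a³ = Z·M/(N_A·ρ) = 4 × 192.2 / (6.022 × 10²³ × 22.60) = 5.649 × 10^-23 cm³, so a = 3.837 × 10^-8 cm = 383.7 pm.
Atoms touch along the face diagonal, so √2·a = 4r, so r = 0.3536 × a = 136 pm.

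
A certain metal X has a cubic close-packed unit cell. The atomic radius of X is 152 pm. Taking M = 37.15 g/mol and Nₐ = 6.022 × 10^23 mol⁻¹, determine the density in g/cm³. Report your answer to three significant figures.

In an FCC lattice, atoms touch along the face diagonal, so √2·a = 4r, giving a = 429.9 pm = 4.299 × 10^-8 cm.
With Z = 4, ρ = Z·M/(N_A·a³) = 4 × 37.15 / (6.022 × 10²³ × 7.946 × 10^-23) = 3.105 g/cm³.

3.11 g/cm³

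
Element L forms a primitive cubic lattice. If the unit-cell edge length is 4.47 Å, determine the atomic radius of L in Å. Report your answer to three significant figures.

2.24 Å

In a simple cubic lattice, atoms touch along the cell edge, so a = 2r.
r = a/2 = 4.47/2 = 2.24 Å.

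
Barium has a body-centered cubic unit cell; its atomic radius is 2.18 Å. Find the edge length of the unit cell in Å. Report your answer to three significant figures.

5.03 Å

In a BCC lattice, atoms touch along the body diagonal, so √3·a = 4r.
a = 4r/√3 = 4 × 2.18 / 1.7321 = 5.03 Å.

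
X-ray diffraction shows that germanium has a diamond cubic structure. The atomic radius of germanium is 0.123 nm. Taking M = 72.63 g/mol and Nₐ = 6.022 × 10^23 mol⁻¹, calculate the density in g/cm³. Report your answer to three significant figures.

5.26 g/cm³

In a diamond cubic lattice, nearest neighbors lie along the body diagonal with √3·a = 8r, giving a = 0.5681 nm = 5.681 × 10^-8 cm.
With Z = 8, ρ = Z·M/(N_A·a³) = 8 × 72.63 / (6.022 × 10²³ × 1.834 × 10^-22) = 5.262 g/cm³.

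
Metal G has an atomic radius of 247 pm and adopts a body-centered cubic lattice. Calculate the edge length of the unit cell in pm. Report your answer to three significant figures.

570 pm

In a BCC lattice, atoms touch along the body diagonal, so √3·a = 4r.
a = 4r/√3 = 4 × 247 / 1.7321 = 570 pm.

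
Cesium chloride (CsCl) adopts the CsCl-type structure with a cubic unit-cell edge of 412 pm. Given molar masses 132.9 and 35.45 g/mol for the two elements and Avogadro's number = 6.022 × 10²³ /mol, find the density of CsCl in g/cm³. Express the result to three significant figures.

The CsCl-type structure contains Z = 1 formula unit per cell; M(CsCl) = 132.9 + 35.45 = 168.35 g/mol.
a³ = (4.120 × 10^-8 cm)³ = 6.993 × 10^-23 cm³.
ρ = 1 × 168.35 / (6.022 × 10²³ × 6.993 × 10^-23) = 3.997 g/cm³.

4.00 g/cm³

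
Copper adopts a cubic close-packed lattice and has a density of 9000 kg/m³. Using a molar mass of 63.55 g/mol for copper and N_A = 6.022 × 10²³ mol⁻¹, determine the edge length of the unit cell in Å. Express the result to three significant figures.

With Z = 4 atoms per FCC cell, a³ = Z·M/(N_A·ρ) = 4 × 63.55 / (6.022 × 10²³ × 9.000 g/cm³) = 4.690 × 10^-23 cm³.
a = (4.690 × 10^-23)^(1/3) = 3.606 × 10^-8 cm = 3.61 Å.

3.61 Å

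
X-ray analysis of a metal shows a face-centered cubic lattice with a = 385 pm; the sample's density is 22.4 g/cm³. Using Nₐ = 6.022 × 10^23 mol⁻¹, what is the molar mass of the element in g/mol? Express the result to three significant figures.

An FCC cell has Z = 4 atoms; a = 3.850 × 10^-8 cm.
M = ρ·N_A·a³/Z = 22.4 × 6.022 × 10²³ × 5.707 × 10^-23 / 4 = 192 g/mol.

192 g/mol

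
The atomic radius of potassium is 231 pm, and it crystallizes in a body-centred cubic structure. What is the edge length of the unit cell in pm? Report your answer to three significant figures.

533 pm

In a BCC lattice, atoms touch along the body diagonal, so √3·a = 4r.
a = 4r/√3 = 4 × 231 / 1.7321 = 533 pm.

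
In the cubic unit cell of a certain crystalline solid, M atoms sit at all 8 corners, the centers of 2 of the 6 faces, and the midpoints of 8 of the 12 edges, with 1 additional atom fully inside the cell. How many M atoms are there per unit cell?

5

Corner atoms are shared by 8 cells (1/8 each), face atoms by 2 (1/2 each), edge atoms by 4 (1/4 each), interior atoms are unshared.
Net atoms = 8 × 1/8 + 2 × 1/2 + 8 × 1/4 + 1 = 1 + 1 + 2 + 1 = 5.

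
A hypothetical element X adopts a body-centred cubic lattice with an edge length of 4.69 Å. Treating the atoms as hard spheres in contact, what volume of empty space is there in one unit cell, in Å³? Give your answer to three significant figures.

33.0 Å³

In a BCC lattice atoms touch along the body diagonal, so √3·a = 4r, so r = 0.4330a = 2.031 Å.
V_cell = a³ = 103.2 Å³; V_atoms = 2 × (4/3)πr³ = 70.17 Å³.
Empty space = 103.2 − 70.17 = 33.0 Å³.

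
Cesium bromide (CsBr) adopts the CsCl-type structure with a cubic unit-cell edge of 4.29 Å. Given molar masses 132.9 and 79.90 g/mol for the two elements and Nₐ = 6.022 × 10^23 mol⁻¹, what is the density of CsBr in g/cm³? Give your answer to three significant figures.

4.48 g/cm³

The CsCl-type structure contains Z = 1 formula unit per cell; M(CsBr) = 132.9 + 79.90 = 212.8 g/mol.
a³ = (4.290 × 10^-8 cm)³ = 7.895 × 10^-23 cm³.
ρ = 1 × 212.8 / (6.022 × 10²³ × 7.895 × 10^-23) = 4.476 g/cm³.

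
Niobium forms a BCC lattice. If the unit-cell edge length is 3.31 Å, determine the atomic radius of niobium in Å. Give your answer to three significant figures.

In a BCC lattice, atoms touch along the body diagonal, so √3·a = 4r.
r = √3·a/4 = 1.7321 × 3.31 / 4 = 1.43 Å.

1.43 Å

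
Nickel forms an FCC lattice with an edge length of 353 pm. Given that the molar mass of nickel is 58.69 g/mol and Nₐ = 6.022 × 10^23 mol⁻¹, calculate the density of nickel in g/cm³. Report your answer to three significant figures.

An FCC unit cell contains Z = 4 atoms.
Cell volume: a³ = (353 pm)³ = (3.530 × 10^-8 cm)³ = 4.399 × 10^-23 cm³.
ρ = Z·M/(N_A·a³) = 4 × 58.69 / (6.022 × 10²³ × 4.399 × 10^-23) = 8.863 g/cm³.

8.86 g/cm³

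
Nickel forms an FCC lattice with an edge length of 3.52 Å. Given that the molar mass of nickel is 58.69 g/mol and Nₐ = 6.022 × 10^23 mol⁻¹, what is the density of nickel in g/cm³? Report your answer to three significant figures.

8.94 g/cm³

An FCC unit cell contains Z = 4 atoms.
Cell volume: a³ = (3.52 Å)³ = (3.520 × 10^-8 cm)³ = 4.361 × 10^-23 cm³.
ρ = Z·M/(N_A·a³) = 4 × 58.69 / (6.022 × 10²³ × 4.361 × 10^-23) = 8.938 g/cm³.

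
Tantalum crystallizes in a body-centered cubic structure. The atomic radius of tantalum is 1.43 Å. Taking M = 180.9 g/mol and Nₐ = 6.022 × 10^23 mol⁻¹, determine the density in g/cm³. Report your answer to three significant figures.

In a BCC lattice, atoms touch along the body diagonal, so √3·a = 4r, giving a = 3.302 Å = 3.302 × 10^-8 cm.
With Z = 2, ρ = Z·M/(N_A·a³) = 2 × 180.9 / (6.022 × 10²³ × 3.602 × 10^-23) = 16.68 g/cm³.

16.7 g/cm³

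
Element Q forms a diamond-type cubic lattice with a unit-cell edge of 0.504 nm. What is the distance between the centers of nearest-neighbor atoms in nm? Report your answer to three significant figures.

In a diamond cubic structure, nearest neighbors lie along the body diagonal with √3·a = 8r; the nearest-neighbor distance equals 2r = 0.4330·a.
d = 0.4330 × 0.504 = 0.218 nm.

0.218 nm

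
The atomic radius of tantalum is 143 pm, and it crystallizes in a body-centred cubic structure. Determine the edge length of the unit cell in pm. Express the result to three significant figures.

In a BCC lattice, atoms touch along the body diagonal, so √3·a = 4r.
a = 4r/√3 = 4 × 143 / 1.7321 = 330 pm.

330 pm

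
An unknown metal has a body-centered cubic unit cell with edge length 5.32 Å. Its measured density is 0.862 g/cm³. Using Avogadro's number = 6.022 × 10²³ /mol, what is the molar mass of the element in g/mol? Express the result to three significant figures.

A BCC cell has Z = 2 atoms; a = 5.320 × 10^-8 cm.
M = ρ·N_A·a³/Z = 0.862 × 6.022 × 10²³ × 1.506 × 10^-22 / 2 = 39.1 g/mol.

39.1 g/mol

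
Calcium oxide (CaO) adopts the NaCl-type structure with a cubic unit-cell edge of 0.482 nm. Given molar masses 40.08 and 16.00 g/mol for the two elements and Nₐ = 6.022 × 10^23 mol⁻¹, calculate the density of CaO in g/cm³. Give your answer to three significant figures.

The NaCl-type structure contains Z = 4 formula units per cell; M(CaO) = 40.08 + 16.00 = 56.08 g/mol.
a³ = (4.820 × 10^-8 cm)³ = 1.120 × 10^-22 cm³.
ρ = 4 × 56.08 / (6.022 × 10²³ × 1.120 × 10^-22) = 3.326 g/cm³.

3.33 g/cm³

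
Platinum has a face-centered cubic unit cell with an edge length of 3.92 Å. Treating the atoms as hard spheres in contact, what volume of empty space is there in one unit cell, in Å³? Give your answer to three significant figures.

In an FCC lattice atoms touch along the face diagonal, so √2·a = 4r, so r = 0.3536a = 1.386 Å.
V_cell = a³ = 60.24 Å³; V_atoms = 4 × (4/3)πr³ = 44.60 Å³.
Empty space = 60.24 − 44.60 = 15.6 Å³.

15.6 Å³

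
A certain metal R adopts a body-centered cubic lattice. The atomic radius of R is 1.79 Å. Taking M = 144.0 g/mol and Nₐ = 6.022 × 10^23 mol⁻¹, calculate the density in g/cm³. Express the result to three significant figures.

6.77 g/cm³

In a BCC lattice, atoms touch along the body diagonal, so √3·a = 4r, giving a = 4.134 Å = 4.134 × 10^-8 cm.
With Z = 2, ρ = Z·M/(N_A·a³) = 2 × 144.0 / (6.022 × 10²³ × 7.064 × 10^-23) = 6.770 g/cm³.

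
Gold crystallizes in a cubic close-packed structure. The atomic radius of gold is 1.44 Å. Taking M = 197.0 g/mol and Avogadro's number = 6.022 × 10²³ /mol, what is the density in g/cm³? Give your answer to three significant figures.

In an FCC lattice, atoms touch along the face diagonal, so √2·a = 4r, giving a = 4.073 Å = 4.073 × 10^-8 cm.
With Z = 4, ρ = Z·M/(N_A·a³) = 4 × 197.0 / (6.022 × 10²³ × 6.757 × 10^-23) = 19.37 g/cm³.

19.4 g/cm³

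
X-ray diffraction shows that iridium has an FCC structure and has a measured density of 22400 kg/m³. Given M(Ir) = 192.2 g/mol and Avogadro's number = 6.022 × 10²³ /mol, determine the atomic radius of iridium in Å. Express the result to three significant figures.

1.36 Å

For an FCC cell (Z = 4), a³ = Z·M/(N_A·ρ) = 4 × 192.2 / (6.022 × 10²³ × 22.40) = 5.699 × 10^-23 cm³, so a = 3.848 × 10^-8 cm = 3.848 Å.
Atoms touch along the face diagonal, so √2·a = 4r, so r = 0.3536 × a = 1.36 Å.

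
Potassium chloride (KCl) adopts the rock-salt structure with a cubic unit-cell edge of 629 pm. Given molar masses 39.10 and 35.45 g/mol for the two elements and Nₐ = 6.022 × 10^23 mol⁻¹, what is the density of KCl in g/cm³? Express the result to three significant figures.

1.99 g/cm³

The rock-salt structure contains Z = 4 formula units per cell; M(KCl) = 39.10 + 35.45 = 74.55 g/mol.
a³ = (6.290 × 10^-8 cm)³ = 2.489 × 10^-22 cm³.
ρ = 4 × 74.55 / (6.022 × 10²³ × 2.489 × 10^-22) = 1.990 g/cm³.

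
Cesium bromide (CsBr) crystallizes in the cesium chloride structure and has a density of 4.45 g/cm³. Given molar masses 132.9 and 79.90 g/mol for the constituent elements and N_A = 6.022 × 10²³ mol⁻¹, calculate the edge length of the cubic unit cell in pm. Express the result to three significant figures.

430 pm

M(CsBr) = 212.8 g/mol; Z = 1 formula unit per cell.
a³ = Z·M/(N_A·ρ) = 1 × 212.8 / (6.022 × 10²³ × 4.45) = 7.941 × 10^-23 cm³, so a = 4.298 × 10^-8 cm = 430 pm.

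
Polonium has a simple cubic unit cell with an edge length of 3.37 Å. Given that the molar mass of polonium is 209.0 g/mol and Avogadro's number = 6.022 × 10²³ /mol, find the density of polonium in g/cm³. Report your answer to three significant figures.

9.07 g/cm³

A simple cubic unit cell contains Z = 1 atom.
Cell volume: a³ = (3.37 Å)³ = (3.370 × 10^-8 cm)³ = 3.827 × 10^-23 cm³.
ρ = Z·M/(N_A·a³) = 1 × 209.0 / (6.022 × 10²³ × 3.827 × 10^-23) = 9.068 g/cm³.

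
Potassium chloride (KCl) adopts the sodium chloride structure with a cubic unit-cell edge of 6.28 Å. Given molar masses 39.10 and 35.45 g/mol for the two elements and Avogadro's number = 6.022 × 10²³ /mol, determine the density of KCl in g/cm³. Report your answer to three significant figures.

2.00 g/cm³

The sodium chloride structure contains Z = 4 formula units per cell; M(KCl) = 39.10 + 35.45 = 74.55 g/mol.
a³ = (6.280 × 10^-8 cm)³ = 2.477 × 10^-22 cm³.
ρ = 4 × 74.55 / (6.022 × 10²³ × 2.477 × 10^-22) = 1.999 g/cm³.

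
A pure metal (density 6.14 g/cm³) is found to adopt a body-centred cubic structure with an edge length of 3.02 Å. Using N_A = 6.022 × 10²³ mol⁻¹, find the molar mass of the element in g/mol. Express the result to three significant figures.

50.9 g/mol

A BCC cell has Z = 2 atoms; a = 3.020 × 10^-8 cm.
M = ρ·N_A·a³/Z = 6.14 × 6.022 × 10²³ × 2.754 × 10^-23 / 2 = 50.9 g/mol.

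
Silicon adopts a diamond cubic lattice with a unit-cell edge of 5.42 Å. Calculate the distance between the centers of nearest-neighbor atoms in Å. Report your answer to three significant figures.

2.35 Å

In a diamond cubic structure, nearest neighbors lie along the body diagonal with √3·a = 8r; the nearest-neighbor distance equals 2r = 0.4330·a.
d = 0.4330 × 5.42 = 2.35 Å.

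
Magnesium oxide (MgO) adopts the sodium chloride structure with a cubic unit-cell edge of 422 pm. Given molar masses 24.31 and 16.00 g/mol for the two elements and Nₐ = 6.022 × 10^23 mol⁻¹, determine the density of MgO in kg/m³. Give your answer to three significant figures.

3560 kg/m³

The sodium chloride structure contains Z = 4 formula units per cell; M(MgO) = 24.31 + 16.00 = 40.31 g/mol.
a³ = (4.220 × 10^-8 cm)³ = 7.515 × 10^-23 cm³.
ρ = 4 × 40.31 / (6.022 × 10²³ × 7.515 × 10^-23) = 3.563 g/cm³ = 3560 kg/m³.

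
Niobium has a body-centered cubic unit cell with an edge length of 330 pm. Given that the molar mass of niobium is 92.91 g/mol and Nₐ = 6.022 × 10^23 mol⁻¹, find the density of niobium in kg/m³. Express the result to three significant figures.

A BCC unit cell contains Z = 2 atoms.
Cell volume: a³ = (330 pm)³ = (3.300 × 10^-8 cm)³ = 3.594 × 10^-23 cm³.
ρ = Z·M/(N_A·a³) = 2 × 92.91 / (6.022 × 10²³ × 3.594 × 10^-23) = 8.586 g/cm³ = 8590 kg/m³.

8590 kg/m³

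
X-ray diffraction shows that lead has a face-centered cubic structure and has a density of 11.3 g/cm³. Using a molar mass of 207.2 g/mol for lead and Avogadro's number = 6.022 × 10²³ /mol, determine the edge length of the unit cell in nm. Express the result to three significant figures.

0.496 nm

With Z = 4 atoms per FCC cell, a³ = Z·M/(N_A·ρ) = 4 × 207.2 / (6.022 × 10²³ × 11.30 g/cm³) = 1.218 × 10^-22 cm³.
a = (1.218 × 10^-22)^(1/3) = 4.957 × 10^-8 cm = 0.496 nm.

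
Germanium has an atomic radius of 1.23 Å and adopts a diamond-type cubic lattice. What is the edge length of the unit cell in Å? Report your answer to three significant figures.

5.68 Å

In a diamond cubic lattice, nearest neighbors lie along the body diagonal with √3·a = 8r.
a = 8r/√3 = 8 × 1.23 / 1.7321 = 5.68 Å.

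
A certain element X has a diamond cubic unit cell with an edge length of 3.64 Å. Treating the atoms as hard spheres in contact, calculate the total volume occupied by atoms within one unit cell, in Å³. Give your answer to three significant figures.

In a diamond cubic lattice nearest neighbors lie along the body diagonal with √3·a = 8r, so r = 0.2165a = 0.7881 Å.
V_atoms = Z × (4/3)πr³ = 8 × (4/3)π × (0.7881)³ = 16.4 Å³.

16.4 Å³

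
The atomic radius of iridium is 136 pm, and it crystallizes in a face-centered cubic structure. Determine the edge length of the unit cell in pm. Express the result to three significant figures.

385 pm

In an FCC lattice, atoms touch along the face diagonal, so √2·a = 4r.
a = 4r/√2 = 4 × 136 / 1.4142 = 385 pm.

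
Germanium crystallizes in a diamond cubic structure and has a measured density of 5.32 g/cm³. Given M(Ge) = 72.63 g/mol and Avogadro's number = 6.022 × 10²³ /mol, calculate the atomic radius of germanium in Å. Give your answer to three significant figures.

1.23 Å

For a diamond cubic cell (Z = 8), a³ = Z·M/(N_A·ρ) = 8 × 72.63 / (6.022 × 10²³ × 5.320) = 1.814 × 10^-22 cm³, so a = 5.660 × 10^-8 cm = 5.660 Å.
Nearest neighbors lie along the body diagonal with √3·a = 8r, so r = 0.2165 × a = 1.23 Å.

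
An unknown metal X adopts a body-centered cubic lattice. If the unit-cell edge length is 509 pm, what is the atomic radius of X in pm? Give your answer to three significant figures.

In a BCC lattice, atoms touch along the body diagonal, so √3·a = 4r.
r = √3·a/4 = 1.7321 × 509 / 4 = 220 pm.

220 pm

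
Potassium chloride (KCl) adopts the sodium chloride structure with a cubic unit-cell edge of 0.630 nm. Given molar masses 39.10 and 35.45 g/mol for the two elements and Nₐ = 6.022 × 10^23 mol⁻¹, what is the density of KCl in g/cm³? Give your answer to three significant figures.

The sodium chloride structure contains Z = 4 formula units per cell; M(KCl) = 39.10 + 35.45 = 74.55 g/mol.
a³ = (6.300 × 10^-8 cm)³ = 2.500 × 10^-22 cm³.
ρ = 4 × 74.55 / (6.022 × 10²³ × 2.500 × 10^-22) = 1.980 g/cm³.

1.98 g/cm³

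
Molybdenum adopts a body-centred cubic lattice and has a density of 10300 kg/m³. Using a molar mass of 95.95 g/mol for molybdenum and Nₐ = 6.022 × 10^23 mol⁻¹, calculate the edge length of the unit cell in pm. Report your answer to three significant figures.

314 pm

With Z = 2 atoms per BCC cell, a³ = Z·M/(N_A·ρ) = 2 × 95.95 / (6.022 × 10²³ × 10.30 g/cm³) = 3.094 × 10^-23 cm³.
a = (3.094 × 10^-23)^(1/3) = 3.139 × 10^-8 cm = 314 pm.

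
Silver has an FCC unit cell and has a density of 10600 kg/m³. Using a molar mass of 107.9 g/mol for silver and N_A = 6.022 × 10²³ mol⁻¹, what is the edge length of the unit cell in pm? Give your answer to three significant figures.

With Z = 4 atoms per FCC cell, a³ = Z·M/(N_A·ρ) = 4 × 107.9 / (6.022 × 10²³ × 10.60 g/cm³) = 6.761 × 10^-23 cm³.
a = (6.761 × 10^-23)^(1/3) = 4.074 × 10^-8 cm = 407 pm.

407 pm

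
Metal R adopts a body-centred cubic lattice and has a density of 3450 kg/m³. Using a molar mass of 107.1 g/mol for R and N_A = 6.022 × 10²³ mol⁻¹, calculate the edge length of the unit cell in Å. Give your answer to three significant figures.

4.69 Å

With Z = 2 atoms per BCC cell, a³ = Z·M/(N_A·ρ) = 2 × 107.1 / (6.022 × 10²³ × 3.450 g/cm³) = 1.031 × 10^-22 cm³.
a = (1.031 × 10^-22)^(1/3) = 4.689 × 10^-8 cm = 4.69 Å.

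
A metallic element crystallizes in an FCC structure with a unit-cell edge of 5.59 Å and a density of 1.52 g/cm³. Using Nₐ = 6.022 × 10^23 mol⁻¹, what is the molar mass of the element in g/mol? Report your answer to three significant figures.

An FCC cell has Z = 4 atoms; a = 5.590 × 10^-8 cm.
M = ρ·N_A·a³/Z = 1.52 × 6.022 × 10²³ × 1.747 × 10^-22 / 4 = 40.0 g/mol.

40.0 g/mol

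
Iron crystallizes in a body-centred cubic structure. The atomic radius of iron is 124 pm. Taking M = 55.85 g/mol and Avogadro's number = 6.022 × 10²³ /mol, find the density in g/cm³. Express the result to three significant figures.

In a BCC lattice, atoms touch along the body diagonal, so √3·a = 4r, giving a = 286.4 pm = 2.864 × 10^-8 cm.
With Z = 2, ρ = Z·M/(N_A·a³) = 2 × 55.85 / (6.022 × 10²³ × 2.348 × 10^-23) = 7.899 g/cm³.

7.90 g/cm³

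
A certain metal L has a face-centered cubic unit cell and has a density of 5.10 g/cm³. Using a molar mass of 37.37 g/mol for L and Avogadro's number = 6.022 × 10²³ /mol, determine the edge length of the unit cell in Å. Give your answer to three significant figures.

3.65 Å

With Z = 4 atoms per FCC cell, a³ = Z·M/(N_A·ρ) = 4 × 37.37 / (6.022 × 10²³ × 5.100 g/cm³) = 4.867 × 10^-23 cm³.
a = (4.867 × 10^-23)^(1/3) = 3.651 × 10^-8 cm = 3.65 Å.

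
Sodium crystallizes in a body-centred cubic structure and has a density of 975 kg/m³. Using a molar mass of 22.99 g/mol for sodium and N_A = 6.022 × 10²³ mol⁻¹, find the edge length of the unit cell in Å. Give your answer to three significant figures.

4.28 Å

With Z = 2 atoms per BCC cell, a³ = Z·M/(N_A·ρ) = 2 × 22.99 / (6.022 × 10²³ × 0.9750 g/cm³) = 7.831 × 10^-23 cm³.
a = (7.831 × 10^-23)^(1/3) = 4.278 × 10^-8 cm = 4.28 Å.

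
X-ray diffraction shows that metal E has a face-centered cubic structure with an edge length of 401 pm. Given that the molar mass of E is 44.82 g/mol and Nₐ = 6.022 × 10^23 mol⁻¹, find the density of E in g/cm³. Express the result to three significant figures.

4.62 g/cm³

An FCC unit cell contains Z = 4 atoms.
Cell volume: a³ = (401 pm)³ = (4.010 × 10^-8 cm)³ = 6.448 × 10^-23 cm³.
ρ = Z·M/(N_A·a³) = 4 × 44.82 / (6.022 × 10²³ × 6.448 × 10^-23) = 4.617 g/cm³.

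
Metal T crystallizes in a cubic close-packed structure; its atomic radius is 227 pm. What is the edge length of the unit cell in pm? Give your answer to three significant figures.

In an FCC lattice, atoms touch along the face diagonal, so √2·a = 4r.
a = 4r/√2 = 4 × 227 / 1.4142 = 642 pm.

642 pm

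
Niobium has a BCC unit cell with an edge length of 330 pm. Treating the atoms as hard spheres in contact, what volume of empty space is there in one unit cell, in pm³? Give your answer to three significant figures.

1.15 × 10^7 pm³

In a BCC lattice atoms touch along the body diagonal, so √3·a = 4r, so r = 0.4330a = 142.9 pm.
V_cell = a³ = 3.594 × 10^7 pm³; V_atoms = 2 × (4/3)πr³ = 2.444 × 10^7 pm³.
Empty space = 3.594 × 10^7 − 2.444 × 10^7 = 1.15 × 10^7 pm³.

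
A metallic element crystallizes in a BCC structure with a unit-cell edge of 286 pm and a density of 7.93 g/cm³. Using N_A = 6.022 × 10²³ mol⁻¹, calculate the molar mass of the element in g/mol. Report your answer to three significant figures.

55.9 g/mol

A BCC cell has Z = 2 atoms; a = 2.860 × 10^-8 cm.
M = ρ·N_A·a³/Z = 7.93 × 6.022 × 10²³ × 2.339 × 10^-23 / 2 = 55.9 g/mol.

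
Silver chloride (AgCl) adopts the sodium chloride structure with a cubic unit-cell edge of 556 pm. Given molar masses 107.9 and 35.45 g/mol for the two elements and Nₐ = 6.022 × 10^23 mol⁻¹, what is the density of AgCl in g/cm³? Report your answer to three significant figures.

The sodium chloride structure contains Z = 4 formula units per cell; M(AgCl) = 107.9 + 35.45 = 143.35 g/mol.
a³ = (5.560 × 10^-8 cm)³ = 1.719 × 10^-22 cm³.
ρ = 4 × 143.35 / (6.022 × 10²³ × 1.719 × 10^-22) = 5.540 g/cm³.

5.54 g/cm³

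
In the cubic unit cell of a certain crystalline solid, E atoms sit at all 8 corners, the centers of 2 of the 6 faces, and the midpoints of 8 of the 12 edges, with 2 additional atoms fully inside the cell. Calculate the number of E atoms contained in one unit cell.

6

Corner atoms are shared by 8 cells (1/8 each), face atoms by 2 (1/2 each), edge atoms by 4 (1/4 each), interior atoms are unshared.
Net atoms = 8 × 1/8 + 2 × 1/2 + 8 × 1/4 + 2 = 1 + 1 + 2 + 2 = 6.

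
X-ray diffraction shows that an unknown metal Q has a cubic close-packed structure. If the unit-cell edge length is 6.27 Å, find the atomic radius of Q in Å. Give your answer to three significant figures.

2.22 Å

In an FCC lattice, atoms touch along the face diagonal, so √2·a = 4r.
r = √2·a/4 = 1.4142 × 6.27 / 4 = 2.22 Å.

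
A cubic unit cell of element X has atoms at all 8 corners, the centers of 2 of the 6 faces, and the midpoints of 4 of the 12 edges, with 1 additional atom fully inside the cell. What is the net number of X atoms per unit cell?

Corner atoms are shared by 8 cells (1/8 each), face atoms by 2 (1/2 each), edge atoms by 4 (1/4 each), interior atoms are unshared.
Net atoms = 8 × 1/8 + 2 × 1/2 + 4 × 1/4 + 1 = 1 + 1 + 1 + 1 = 4.

4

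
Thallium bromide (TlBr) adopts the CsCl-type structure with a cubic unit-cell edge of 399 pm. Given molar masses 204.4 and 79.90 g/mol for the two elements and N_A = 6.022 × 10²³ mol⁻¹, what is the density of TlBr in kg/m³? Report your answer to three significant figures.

7430 kg/m³

The CsCl-type structure contains Z = 1 formula unit per cell; M(TlBr) = 204.4 + 79.90 = 284.3 g/mol.
a³ = (3.990 × 10^-8 cm)³ = 6.352 × 10^-23 cm³.
ρ = 1 × 284.3 / (6.022 × 10²³ × 6.352 × 10^-23) = 7.432 g/cm³ = 7430 kg/m³.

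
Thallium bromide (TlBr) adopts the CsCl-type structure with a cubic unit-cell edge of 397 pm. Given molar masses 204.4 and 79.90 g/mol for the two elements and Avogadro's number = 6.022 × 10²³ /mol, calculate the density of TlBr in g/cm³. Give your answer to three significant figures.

7.55 g/cm³

The CsCl-type structure contains Z = 1 formula unit per cell; M(TlBr) = 204.4 + 79.90 = 284.3 g/mol.
a³ = (3.970 × 10^-8 cm)³ = 6.257 × 10^-23 cm³.
ρ = 1 × 284.3 / (6.022 × 10²³ × 6.257 × 10^-23) = 7.545 g/cm³.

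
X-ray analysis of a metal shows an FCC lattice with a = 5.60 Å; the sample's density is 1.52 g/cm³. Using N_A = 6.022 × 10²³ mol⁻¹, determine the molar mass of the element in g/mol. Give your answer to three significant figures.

40.2 g/mol

An FCC cell has Z = 4 atoms; a = 5.600 × 10^-8 cm.
M = ρ·N_A·a³/Z = 1.52 × 6.022 × 10²³ × 1.756 × 10^-22 / 4 = 40.2 g/mol.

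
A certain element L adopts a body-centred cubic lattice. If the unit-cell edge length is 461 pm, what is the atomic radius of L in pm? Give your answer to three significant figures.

In a BCC lattice, atoms touch along the body diagonal, so √3·a = 4r.
r = √3·a/4 = 1.7321 × 461 / 4 = 200 pm.

200 pm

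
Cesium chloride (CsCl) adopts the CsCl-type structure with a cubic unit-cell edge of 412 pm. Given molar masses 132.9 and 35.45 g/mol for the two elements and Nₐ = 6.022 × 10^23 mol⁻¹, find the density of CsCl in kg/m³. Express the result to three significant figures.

4000 kg/m³

The CsCl-type structure contains Z = 1 formula unit per cell; M(CsCl) = 132.9 + 35.45 = 168.35 g/mol.
a³ = (4.120 × 10^-8 cm)³ = 6.993 × 10^-23 cm³.
ρ = 1 × 168.35 / (6.022 × 10²³ × 6.993 × 10^-23) = 3.997 g/cm³ = 4000 kg/m³.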